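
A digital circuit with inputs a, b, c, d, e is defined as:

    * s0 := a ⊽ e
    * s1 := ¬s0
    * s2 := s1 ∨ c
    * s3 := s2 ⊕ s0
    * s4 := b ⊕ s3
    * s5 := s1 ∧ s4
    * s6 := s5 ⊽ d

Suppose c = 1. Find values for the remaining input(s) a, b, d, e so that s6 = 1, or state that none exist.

Check with c = 1 and a=1, b=1, d=0, e=1:
s0 = a ⊽ e = 1 ⊽ 1 = 0
s1 = ¬s0 = ¬0 = 1
s2 = s1 ∨ c = 1 ∨ 1 = 1
s3 = s2 ⊕ s0 = 1 ⊕ 0 = 1
s4 = b ⊕ s3 = 1 ⊕ 1 = 0
s5 = s1 ∧ s4 = 1 ∧ 0 = 0
s6 = s5 ⊽ d = 0 ⊽ 0 = 1
So s6 = 1.

a=1, b=1, d=0, e=1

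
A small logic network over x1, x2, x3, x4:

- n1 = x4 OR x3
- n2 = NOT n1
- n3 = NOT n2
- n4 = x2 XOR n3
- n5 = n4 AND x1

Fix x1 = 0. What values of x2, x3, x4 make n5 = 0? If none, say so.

x2=0, x3=1, x4=1

Check with x1 = 0 and x2=0, x3=1, x4=1:
n1 = x4 OR x3 = 1 OR 1 = 1
n2 = NOT n1 = NOT 1 = 0
n3 = NOT n2 = NOT 0 = 1
n4 = x2 XOR n3 = 0 XOR 1 = 1
n5 = n4 AND x1 = 1 AND 0 = 0
So n5 = 0.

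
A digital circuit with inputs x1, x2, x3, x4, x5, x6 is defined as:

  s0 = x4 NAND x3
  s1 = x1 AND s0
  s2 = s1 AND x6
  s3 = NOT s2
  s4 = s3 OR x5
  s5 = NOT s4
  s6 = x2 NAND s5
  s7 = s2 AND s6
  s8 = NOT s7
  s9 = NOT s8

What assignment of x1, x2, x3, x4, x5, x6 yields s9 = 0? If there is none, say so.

s9 = NOT s8 must be 0, so s8 = 1.
Check with x1=1, x2=0, x3=0, x4=0, x5=1, x6=0:
s0 = x4 NAND x3 = 0 NAND 0 = 1
s1 = x1 AND s0 = 1 AND 1 = 1
s2 = s1 AND x6 = 1 AND 0 = 0
s3 = NOT s2 = NOT 0 = 1
s4 = s3 OR x5 = 1 OR 1 = 1
s5 = NOT s4 = NOT 1 = 0
s6 = x2 NAND s5 = 0 NAND 0 = 1
s7 = s2 AND s6 = 0 AND 1 = 0
s8 = NOT s7 = NOT 0 = 1
s9 = NOT s8 = NOT 1 = 0
So s9 = 0 as required.

x1=1, x2=0, x3=0, x4=0, x5=1, x6=0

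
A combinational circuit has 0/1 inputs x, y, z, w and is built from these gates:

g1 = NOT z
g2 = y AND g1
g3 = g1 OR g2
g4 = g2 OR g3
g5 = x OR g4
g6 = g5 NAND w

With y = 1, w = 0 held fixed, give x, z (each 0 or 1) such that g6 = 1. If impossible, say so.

x=1 z=0

g6 = g5 NAND w must be 1, so at least one of g5, w is 0.
Check with y = 1, w = 0 and x=1, z=0:
g1 = NOT z = NOT 0 = 1
g2 = y AND g1 = 1 AND 1 = 1
g3 = g1 OR g2 = 1 OR 1 = 1
g4 = g2 OR g3 = 1 OR 1 = 1
g5 = x OR g4 = 1 OR 1 = 1
g6 = g5 NAND w = 1 NAND 0 = 1
So g6 = 1.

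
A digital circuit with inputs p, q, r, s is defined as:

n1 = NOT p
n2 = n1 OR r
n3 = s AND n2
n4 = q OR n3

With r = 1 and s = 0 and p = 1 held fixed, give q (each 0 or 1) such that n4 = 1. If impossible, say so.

q=1

Check with r = 1 and s = 0 and p = 1 and q=1:
n1 = NOT p = NOT 1 = 0
n2 = n1 OR r = 0 OR 1 = 1
n3 = s AND n2 = 0 AND 1 = 0
n4 = q OR n3 = 1 OR 0 = 1
So n4 = 1.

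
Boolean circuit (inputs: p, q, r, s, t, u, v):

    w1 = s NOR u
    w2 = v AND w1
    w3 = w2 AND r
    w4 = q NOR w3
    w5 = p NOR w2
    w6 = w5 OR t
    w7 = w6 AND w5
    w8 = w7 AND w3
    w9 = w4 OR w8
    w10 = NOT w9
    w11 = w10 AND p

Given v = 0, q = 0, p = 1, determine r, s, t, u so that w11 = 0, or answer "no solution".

w11 = w10 AND p must be 0, so at least one of w10, p is 0.
Check with v = 0, q = 0, p = 1 and r=1, s=0, t=1, u=1:
w1 = s NOR u = 0 NOR 1 = 0
w2 = v AND w1 = 0 AND 0 = 0
w3 = w2 AND r = 0 AND 1 = 0
w4 = q NOR w3 = 0 NOR 0 = 1
w5 = p NOR w2 = 1 NOR 0 = 0
w6 = w5 OR t = 0 OR 1 = 1
w7 = w6 AND w5 = 1 AND 0 = 0
w8 = w7 AND w3 = 0 AND 0 = 0
w9 = w4 OR w8 = 1 OR 0 = 1
w10 = NOT w9 = NOT 1 = 0
w11 = w10 AND p = 0 AND 1 = 0
So w11 = 0.

r=1, s=0, t=1, u=1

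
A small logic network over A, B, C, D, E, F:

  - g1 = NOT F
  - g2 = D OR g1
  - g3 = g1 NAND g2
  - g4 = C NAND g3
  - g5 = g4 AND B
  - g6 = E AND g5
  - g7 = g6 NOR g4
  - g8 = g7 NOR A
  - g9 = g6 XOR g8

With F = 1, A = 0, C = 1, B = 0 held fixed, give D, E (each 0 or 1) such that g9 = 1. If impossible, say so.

no solution exists

With F = 1, A = 0, C = 1, B = 0 fixed, none of the 4 settings of D, E give g9 = 1.
For example, with D=0, E=1:
g1 = NOT F = NOT 1 = 0
g2 = D OR g1 = 0 OR 0 = 0
g3 = g1 NAND g2 = 0 NAND 0 = 1
g4 = C NAND g3 = 1 NAND 1 = 0
g5 = g4 AND B = 0 AND 0 = 0
g6 = E AND g5 = 1 AND 0 = 0
g7 = g6 NOR g4 = 0 NOR 0 = 1
g8 = g7 NOR A = 1 NOR 0 = 0
g9 = g6 XOR g8 = 0 XOR 0 = 0
giving g9 = 0 ≠ 1.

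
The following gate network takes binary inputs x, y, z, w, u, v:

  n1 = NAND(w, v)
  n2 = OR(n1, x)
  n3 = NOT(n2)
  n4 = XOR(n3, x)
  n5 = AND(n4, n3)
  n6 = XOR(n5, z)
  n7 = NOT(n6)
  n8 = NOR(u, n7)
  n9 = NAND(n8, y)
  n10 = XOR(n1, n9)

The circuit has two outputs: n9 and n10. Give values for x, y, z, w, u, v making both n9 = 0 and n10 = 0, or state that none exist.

x=0, y=1, z=0, w=1, u=0, v=1

Check with x=0, y=1, z=0, w=1, u=0, v=1:
n1 = NAND(w, v) = NAND(1, 1) = 0
n2 = OR(n1, x) = OR(0, 0) = 0
n3 = NOT(n2) = NOT 0 = 1
n4 = XOR(n3, x) = XOR(1, 0) = 1
n5 = AND(n4, n3) = AND(1, 1) = 1
n6 = XOR(n5, z) = XOR(1, 0) = 1
n7 = NOT(n6) = NOT 1 = 0
n8 = NOR(u, n7) = NOR(0, 0) = 1
n9 = NAND(n8, y) = NAND(1, 1) = 0
n10 = XOR(n1, n9) = XOR(0, 0) = 0
So n9 = 0 and n10 = 0.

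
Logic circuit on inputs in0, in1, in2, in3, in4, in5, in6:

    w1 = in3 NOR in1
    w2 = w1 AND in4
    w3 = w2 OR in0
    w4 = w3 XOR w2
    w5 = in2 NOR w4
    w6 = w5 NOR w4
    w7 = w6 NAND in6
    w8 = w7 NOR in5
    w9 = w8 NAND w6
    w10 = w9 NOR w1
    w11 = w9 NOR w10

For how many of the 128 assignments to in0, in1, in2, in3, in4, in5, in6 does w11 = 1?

3

w11 = w9 NOR w10 must be 1, so both w9 = 0 and w10 = 0.
Satisfying assignments:
  in0=0, in1=0, in2=1, in3=0, in4=0, in5=0, in6=1
  in0=0, in1=0, in2=1, in3=0, in4=1, in5=0, in6=1
  in0=1, in1=0, in2=1, in3=0, in4=1, in5=0, in6=1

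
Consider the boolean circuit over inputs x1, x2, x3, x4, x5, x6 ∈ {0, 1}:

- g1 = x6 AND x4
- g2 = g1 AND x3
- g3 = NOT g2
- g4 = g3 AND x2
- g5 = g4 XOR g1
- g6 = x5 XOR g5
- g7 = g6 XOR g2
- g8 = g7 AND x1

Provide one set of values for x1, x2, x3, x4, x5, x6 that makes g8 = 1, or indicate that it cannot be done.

x1=1, x2=0, x3=1, x4=1, x5=1, x6=1

g8 = g7 AND x1 must be 1, so both g7 = 1 and x1 = 1.
g7 = g6 XOR g2 must be 1, so g6 and g2 differ.
Check with x1=1, x2=0, x3=1, x4=1, x5=1, x6=1:
g1 = x6 AND x4 = 1 AND 1 = 1
g2 = g1 AND x3 = 1 AND 1 = 1
g3 = NOT g2 = NOT 1 = 0
g4 = g3 AND x2 = 0 AND 0 = 0
g5 = g4 XOR g1 = 0 XOR 1 = 1
g6 = x5 XOR g5 = 1 XOR 1 = 0
g7 = g6 XOR g2 = 0 XOR 1 = 1
g8 = g7 AND x1 = 1 AND 1 = 1
So g8 = 1 as required.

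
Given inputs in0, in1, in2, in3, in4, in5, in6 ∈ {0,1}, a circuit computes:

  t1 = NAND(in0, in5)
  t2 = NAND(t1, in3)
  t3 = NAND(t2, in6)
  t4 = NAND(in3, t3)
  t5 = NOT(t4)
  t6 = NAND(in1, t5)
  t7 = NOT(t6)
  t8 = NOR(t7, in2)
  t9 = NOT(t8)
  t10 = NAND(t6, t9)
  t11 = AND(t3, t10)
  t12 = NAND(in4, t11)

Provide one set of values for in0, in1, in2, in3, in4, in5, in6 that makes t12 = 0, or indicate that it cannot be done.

in0=0 in1=1 in2=1 in3=1 in4=1 in5=0 in6=1

t12 = NAND(in4, t11) must be 0, so both in4 = 1 and t11 = 1.
t11 = AND(t3, t10) must be 1, so both t3 = 1 and t10 = 1.
t3 = NAND(t2, in6) must be 1, so at least one of t2, in6 is 0.
Check with in0=0 in1=1 in2=1 in3=1 in4=1 in5=0 in6=1:
t1 = NAND(in0, in5) = NAND(0, 0) = 1
t2 = NAND(t1, in3) = NAND(1, 1) = 0
t3 = NAND(t2, in6) = NAND(0, 1) = 1
t4 = NAND(in3, t3) = NAND(1, 1) = 0
t5 = NOT(t4) = NOT 0 = 1
t6 = NAND(in1, t5) = NAND(1, 1) = 0
t7 = NOT(t6) = NOT 0 = 1
t8 = NOR(t7, in2) = NOR(1, 1) = 0
t9 = NOT(t8) = NOT 0 = 1
t10 = NAND(t6, t9) = NAND(0, 1) = 1
t11 = AND(t3, t10) = AND(1, 1) = 1
t12 = NAND(in4, t11) = NAND(1, 1) = 0
So t12 = 0 as required.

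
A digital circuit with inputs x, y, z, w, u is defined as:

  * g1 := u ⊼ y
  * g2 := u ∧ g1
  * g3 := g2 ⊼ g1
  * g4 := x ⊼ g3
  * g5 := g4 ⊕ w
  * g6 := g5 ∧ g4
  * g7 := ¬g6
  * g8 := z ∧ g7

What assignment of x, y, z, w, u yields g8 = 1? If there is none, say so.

x=1 y=0 z=1 w=1 u=0

Check with x=1 y=0 z=1 w=1 u=0:
g1 = u ⊼ y = 0 ⊼ 0 = 1
g2 = u ∧ g1 = 0 ∧ 1 = 0
g3 = g2 ⊼ g1 = 0 ⊼ 1 = 1
g4 = x ⊼ g3 = 1 ⊼ 1 = 0
g5 = g4 ⊕ w = 0 ⊕ 1 = 1
g6 = g5 ∧ g4 = 1 ∧ 0 = 0
g7 = ¬g6 = ¬0 = 1
g8 = z ∧ g7 = 1 ∧ 1 = 1
So g8 = 1 as required.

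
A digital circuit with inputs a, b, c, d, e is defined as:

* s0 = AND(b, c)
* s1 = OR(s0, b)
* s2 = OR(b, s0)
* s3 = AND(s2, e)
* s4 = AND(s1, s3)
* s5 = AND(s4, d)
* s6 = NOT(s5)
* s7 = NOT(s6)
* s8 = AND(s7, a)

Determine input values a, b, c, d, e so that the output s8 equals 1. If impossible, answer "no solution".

s8 = AND(s7, a) must be 1, so both s7 = 1 and a = 1.
s7 = NOT(s6) must be 1, so s6 = 0.
s6 = NOT(s5) must be 0, so s5 = 1.
Check with a=1, b=1, c=0, d=1, e=1:
s0 = AND(b, c) = AND(1, 0) = 0
s1 = OR(s0, b) = OR(0, 1) = 1
s2 = OR(b, s0) = OR(1, 0) = 1
s3 = AND(s2, e) = AND(1, 1) = 1
s4 = AND(s1, s3) = AND(1, 1) = 1
s5 = AND(s4, d) = AND(1, 1) = 1
s6 = NOT(s5) = NOT 1 = 0
s7 = NOT(s6) = NOT 0 = 1
s8 = AND(s7, a) = AND(1, 1) = 1
So s8 = 1 as required.

a=1, b=1, c=0, d=1, e=1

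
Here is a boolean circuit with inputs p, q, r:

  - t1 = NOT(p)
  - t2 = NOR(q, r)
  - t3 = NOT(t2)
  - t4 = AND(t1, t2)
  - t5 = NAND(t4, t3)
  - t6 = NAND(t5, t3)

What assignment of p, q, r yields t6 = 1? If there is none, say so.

p=1, q=0, r=0

t6 = NAND(t5, t3) must be 1, so at least one of t5, t3 is 0.
Check with p=1, q=0, r=0:
t1 = NOT(p) = NOT 1 = 0
t2 = NOR(q, r) = NOR(0, 0) = 1
t3 = NOT(t2) = NOT 1 = 0
t4 = AND(t1, t2) = AND(0, 1) = 0
t5 = NAND(t4, t3) = NAND(0, 0) = 1
t6 = NAND(t5, t3) = NAND(1, 0) = 1
So t6 = 1 as required.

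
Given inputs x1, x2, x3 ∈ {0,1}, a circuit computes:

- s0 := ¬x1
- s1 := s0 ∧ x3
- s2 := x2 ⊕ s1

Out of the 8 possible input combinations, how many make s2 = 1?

4

s2 = x2 ⊕ s1 must be 1, so x2 and s1 differ.
Satisfying assignments:
  x1=0, x2=0, x3=1
  x1=0, x2=1, x3=0
  x1=1, x2=1, x3=0
  x1=1, x2=1, x3=1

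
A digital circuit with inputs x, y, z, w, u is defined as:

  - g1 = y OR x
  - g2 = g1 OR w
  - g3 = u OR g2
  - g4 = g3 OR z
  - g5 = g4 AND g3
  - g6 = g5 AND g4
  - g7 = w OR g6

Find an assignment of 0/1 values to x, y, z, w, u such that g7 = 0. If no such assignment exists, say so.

x=0, y=0, z=1, w=0, u=0

Check with x=0, y=0, z=1, w=0, u=0:
g1 = y OR x = 0 OR 0 = 0
g2 = g1 OR w = 0 OR 0 = 0
g3 = u OR g2 = 0 OR 0 = 0
g4 = g3 OR z = 0 OR 1 = 1
g5 = g4 AND g3 = 1 AND 0 = 0
g6 = g5 AND g4 = 0 AND 1 = 0
g7 = w OR g6 = 0 OR 0 = 0
So g7 = 0 as required.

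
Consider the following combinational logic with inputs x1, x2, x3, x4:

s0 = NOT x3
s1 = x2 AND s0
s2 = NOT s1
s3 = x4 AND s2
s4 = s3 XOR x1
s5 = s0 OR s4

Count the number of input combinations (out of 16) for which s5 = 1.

12

s5 = s0 OR s4 must be 1, so at least one of s0, s4 is 1.
Enumerating the 16 input combinations, 12 give s5 = 1 and 4 give s5 = 0.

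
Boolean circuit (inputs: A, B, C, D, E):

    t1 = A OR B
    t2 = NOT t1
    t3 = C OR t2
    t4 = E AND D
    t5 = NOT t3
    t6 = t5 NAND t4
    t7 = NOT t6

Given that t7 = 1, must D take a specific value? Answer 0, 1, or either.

t7 = NOT t6 must be 1, so t6 = 0.
t6 = t5 NAND t4 must be 0, so both t5 = 1 and t4 = 1.
Every assignment with t7 = 1 has D = 1; there are 3 such assignment(s).
  A=0, B=1, C=0, D=1, E=1
  A=1, B=0, C=0, D=1, E=1
  A=1, B=1, C=0, D=1, E=1

1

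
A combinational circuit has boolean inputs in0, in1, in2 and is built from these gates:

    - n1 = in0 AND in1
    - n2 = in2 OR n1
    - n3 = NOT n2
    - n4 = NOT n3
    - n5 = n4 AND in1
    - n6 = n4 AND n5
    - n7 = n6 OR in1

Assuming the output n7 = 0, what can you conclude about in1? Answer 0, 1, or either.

n7 = n6 OR in1 must be 0, so both n6 = 0 and in1 = 0.
Every assignment with n7 = 0 has in1 = 0; there are 4 such assignment(s).
  in0=0, in1=0, in2=0
  in0=0, in1=0, in2=1
  in0=1, in1=0, in2=0
  in0=1, in1=0, in2=1

0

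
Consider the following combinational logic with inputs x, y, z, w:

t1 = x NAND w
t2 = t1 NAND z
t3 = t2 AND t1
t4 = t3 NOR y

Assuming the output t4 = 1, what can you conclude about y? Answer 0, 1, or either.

t4 = t3 NOR y must be 1, so both t3 = 0 and y = 0.
Every assignment with t4 = 1 has y = 0; there are 5 such assignment(s).

0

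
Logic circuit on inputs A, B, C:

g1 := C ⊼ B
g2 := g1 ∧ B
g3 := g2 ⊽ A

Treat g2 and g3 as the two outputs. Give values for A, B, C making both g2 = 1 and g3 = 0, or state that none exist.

Check with A=1 B=1 C=0:
g1 = C ⊼ B = 0 ⊼ 1 = 1
g2 = g1 ∧ B = 1 ∧ 1 = 1
g3 = g2 ⊽ A = 1 ⊽ 1 = 0
So g2 = 1 and g3 = 0.

A=1 B=1 C=0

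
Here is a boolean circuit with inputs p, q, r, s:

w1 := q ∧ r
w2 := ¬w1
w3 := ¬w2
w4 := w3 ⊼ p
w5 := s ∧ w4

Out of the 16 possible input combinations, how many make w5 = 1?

7

w5 = s ∧ w4 must be 1, so both s = 1 and w4 = 1.
w4 = w3 ⊼ p must be 1, so at least one of w3, p is 0.
Enumerating the 16 input combinations, 7 give w5 = 1 and 9 give w5 = 0.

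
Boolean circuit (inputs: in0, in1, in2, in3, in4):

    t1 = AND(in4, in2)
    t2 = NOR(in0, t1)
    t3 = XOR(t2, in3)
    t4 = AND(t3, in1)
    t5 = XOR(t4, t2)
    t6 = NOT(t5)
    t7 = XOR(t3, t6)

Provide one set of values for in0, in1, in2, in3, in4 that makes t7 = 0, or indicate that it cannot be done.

t7 = XOR(t3, t6) must be 0, so t3 and t6 are equal.
Check with in0=0, in1=0, in2=0, in3=1, in4=0:
t1 = AND(in4, in2) = AND(0, 0) = 0
t2 = NOR(in0, t1) = NOR(0, 0) = 1
t3 = XOR(t2, in3) = XOR(1, 1) = 0
t4 = AND(t3, in1) = AND(0, 0) = 0
t5 = XOR(t4, t2) = XOR(0, 1) = 1
t6 = NOT(t5) = NOT 1 = 0
t7 = XOR(t3, t6) = XOR(0, 0) = 0
So t7 = 0 as required.

in0=0, in1=0, in2=0, in3=1, in4=0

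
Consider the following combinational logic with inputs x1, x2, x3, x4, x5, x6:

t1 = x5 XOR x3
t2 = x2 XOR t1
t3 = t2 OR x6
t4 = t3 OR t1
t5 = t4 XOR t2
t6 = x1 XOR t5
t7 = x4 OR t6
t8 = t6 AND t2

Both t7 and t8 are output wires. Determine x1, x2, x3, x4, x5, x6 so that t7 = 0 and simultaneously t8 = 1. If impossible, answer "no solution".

Across all 64 input combinations, none give both t7 = 0 and t8 = 1.

no solution exists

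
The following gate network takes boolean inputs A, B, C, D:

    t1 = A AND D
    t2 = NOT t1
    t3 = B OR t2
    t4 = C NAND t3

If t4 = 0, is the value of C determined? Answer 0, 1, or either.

t4 = C NAND t3 must be 0, so both C = 1 and t3 = 1.
Every assignment with t4 = 0 has C = 1; there are 7 such assignment(s).

1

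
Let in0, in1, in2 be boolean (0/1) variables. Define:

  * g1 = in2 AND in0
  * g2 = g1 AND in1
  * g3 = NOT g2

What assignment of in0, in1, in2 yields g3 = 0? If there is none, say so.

in0=1, in1=1, in2=1

g3 = NOT g2 must be 0, so g2 = 1.
g2 = g1 AND in1 must be 1, so both g1 = 1 and in1 = 1.
g1 = in2 AND in0 must be 1, so both in2 = 1 and in0 = 1.
Check with in0=1, in1=1, in2=1:
g1 = in2 AND in0 = 1 AND 1 = 1
g2 = g1 AND in1 = 1 AND 1 = 1
g3 = NOT g2 = NOT 1 = 0
So g3 = 0 as required.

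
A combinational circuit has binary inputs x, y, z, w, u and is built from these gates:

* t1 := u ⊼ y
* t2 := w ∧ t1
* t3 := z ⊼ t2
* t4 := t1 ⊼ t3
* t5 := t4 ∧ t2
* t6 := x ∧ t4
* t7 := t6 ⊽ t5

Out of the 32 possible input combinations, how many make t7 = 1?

t7 = t6 ⊽ t5 must be 1, so both t6 = 0 and t5 = 0.
t6 = x ∧ t4 must be 0, so at least one of x, t4 is 0.
t5 = t4 ∧ t2 must be 0, so at least one of t4, t2 is 0.
Enumerating the 32 input combinations, 22 give t7 = 1 and 10 give t7 = 0.

22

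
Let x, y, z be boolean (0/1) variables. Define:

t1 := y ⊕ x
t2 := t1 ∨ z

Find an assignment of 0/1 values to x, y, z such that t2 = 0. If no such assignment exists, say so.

t2 = t1 ∨ z must be 0, so both t1 = 0 and z = 0.
t1 = y ⊕ x must be 0, so y and x are equal.
Check with x=1 y=1 z=0:
t1 = y ⊕ x = 1 ⊕ 1 = 0
t2 = t1 ∨ z = 0 ∨ 0 = 0
So t2 = 0 as required.

x=1 y=1 z=0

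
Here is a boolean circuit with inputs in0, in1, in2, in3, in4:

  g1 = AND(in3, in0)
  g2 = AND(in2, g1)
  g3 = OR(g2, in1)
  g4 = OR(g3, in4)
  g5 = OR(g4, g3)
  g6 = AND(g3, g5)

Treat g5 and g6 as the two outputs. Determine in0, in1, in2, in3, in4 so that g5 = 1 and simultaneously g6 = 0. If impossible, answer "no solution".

Check with in0=0 in1=0 in2=0 in3=0 in4=1:
g1 = AND(in3, in0) = AND(0, 0) = 0
g2 = AND(in2, g1) = AND(0, 0) = 0
g3 = OR(g2, in1) = OR(0, 0) = 0
g4 = OR(g3, in4) = OR(0, 1) = 1
g5 = OR(g4, g3) = OR(1, 0) = 1
g6 = AND(g3, g5) = AND(0, 1) = 0
So g5 = 1 and g6 = 0.

in0=0 in1=0 in2=0 in3=0 in4=1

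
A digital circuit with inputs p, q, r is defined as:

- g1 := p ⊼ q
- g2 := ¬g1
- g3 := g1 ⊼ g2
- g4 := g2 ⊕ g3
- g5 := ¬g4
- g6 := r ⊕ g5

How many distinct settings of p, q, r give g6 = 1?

4

g6 = r ⊕ g5 must be 1, so r and g5 differ.
Satisfying assignments:
  p=0, q=0, r=1
  p=0, q=1, r=1
  p=1, q=0, r=1
  p=1, q=1, r=0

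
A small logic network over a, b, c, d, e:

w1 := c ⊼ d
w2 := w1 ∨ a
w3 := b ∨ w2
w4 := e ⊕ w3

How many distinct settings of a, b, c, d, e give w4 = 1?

16

w4 = e ⊕ w3 must be 1, so e and w3 differ.
Enumerating the 32 input combinations, 16 give w4 = 1 and 16 give w4 = 0.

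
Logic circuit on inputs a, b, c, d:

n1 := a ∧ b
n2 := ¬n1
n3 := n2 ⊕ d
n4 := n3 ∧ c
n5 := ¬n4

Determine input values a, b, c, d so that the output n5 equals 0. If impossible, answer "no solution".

n5 = ¬n4 must be 0, so n4 = 1.
n4 = n3 ∧ c must be 1, so both n3 = 1 and c = 1.
Check with a=1, b=0, c=1, d=0:
n1 = a ∧ b = 1 ∧ 0 = 0
n2 = ¬n1 = ¬0 = 1
n3 = n2 ⊕ d = 1 ⊕ 0 = 1
n4 = n3 ∧ c = 1 ∧ 1 = 1
n5 = ¬n4 = ¬1 = 0
So n5 = 0 as required.

a=1, b=0, c=1, d=0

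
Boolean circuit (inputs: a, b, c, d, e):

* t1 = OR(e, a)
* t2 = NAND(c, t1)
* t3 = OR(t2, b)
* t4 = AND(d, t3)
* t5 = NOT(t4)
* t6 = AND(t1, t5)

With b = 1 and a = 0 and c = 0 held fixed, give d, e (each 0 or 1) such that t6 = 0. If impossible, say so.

t6 = AND(t1, t5) must be 0, so at least one of t1, t5 is 0.
Check with b = 1 and a = 0 and c = 0 and d=1, e=1:
t1 = OR(e, a) = OR(1, 0) = 1
t2 = NAND(c, t1) = NAND(0, 1) = 1
t3 = OR(t2, b) = OR(1, 1) = 1
t4 = AND(d, t3) = AND(1, 1) = 1
t5 = NOT(t4) = NOT 1 = 0
t6 = AND(t1, t5) = AND(1, 0) = 0
So t6 = 0.

d=1, e=1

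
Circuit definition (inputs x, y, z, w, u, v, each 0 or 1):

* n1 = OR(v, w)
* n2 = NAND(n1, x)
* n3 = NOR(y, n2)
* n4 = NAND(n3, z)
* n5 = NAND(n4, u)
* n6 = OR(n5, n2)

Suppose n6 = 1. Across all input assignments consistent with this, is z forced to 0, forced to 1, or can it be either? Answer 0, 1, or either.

Both values of z occur among assignments with n6 = 1:
  z=0: x=0, y=0, z=0, w=0, u=0, v=0
  z=1: x=0, y=0, z=1, w=0, u=0, v=0

either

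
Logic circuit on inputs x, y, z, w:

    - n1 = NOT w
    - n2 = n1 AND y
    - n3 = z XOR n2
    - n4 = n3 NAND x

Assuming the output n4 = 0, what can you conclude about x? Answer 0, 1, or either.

1

n4 = n3 NAND x must be 0, so both n3 = 1 and x = 1.
Every assignment with n4 = 0 has x = 1; there are 4 such assignment(s).
  x=1, y=0, z=1, w=0
  x=1, y=0, z=1, w=1
  x=1, y=1, z=0, w=0
  x=1, y=1, z=1, w=1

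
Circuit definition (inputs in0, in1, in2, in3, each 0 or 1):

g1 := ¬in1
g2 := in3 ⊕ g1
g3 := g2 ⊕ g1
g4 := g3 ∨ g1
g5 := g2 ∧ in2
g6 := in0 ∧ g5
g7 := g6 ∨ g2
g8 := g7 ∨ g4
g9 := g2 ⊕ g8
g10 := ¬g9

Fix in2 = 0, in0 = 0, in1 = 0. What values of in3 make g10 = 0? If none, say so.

g10 = ¬g9 must be 0, so g9 = 1.
Check with in2 = 0, in0 = 0, in1 = 0 and in3=1:
g1 = ¬in1 = ¬0 = 1
g2 = in3 ⊕ g1 = 1 ⊕ 1 = 0
g3 = g2 ⊕ g1 = 0 ⊕ 1 = 1
g4 = g3 ∨ g1 = 1 ∨ 1 = 1
g5 = g2 ∧ in2 = 0 ∧ 0 = 0
g6 = in0 ∧ g5 = 0 ∧ 0 = 0
g7 = g6 ∨ g2 = 0 ∨ 0 = 0
g8 = g7 ∨ g4 = 0 ∨ 1 = 1
g9 = g2 ⊕ g8 = 0 ⊕ 1 = 1
g10 = ¬g9 = ¬1 = 0
So g10 = 0.

in3=1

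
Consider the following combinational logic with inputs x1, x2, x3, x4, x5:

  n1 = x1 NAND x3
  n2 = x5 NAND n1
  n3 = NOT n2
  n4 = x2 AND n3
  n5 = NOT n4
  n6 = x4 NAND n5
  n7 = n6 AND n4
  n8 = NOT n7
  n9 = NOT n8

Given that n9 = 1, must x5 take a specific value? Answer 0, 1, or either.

n9 = NOT n8 must be 1, so n8 = 0.
n8 = NOT n7 must be 0, so n7 = 1.
Every assignment with n9 = 1 has x5 = 1; there are 6 such assignment(s).

1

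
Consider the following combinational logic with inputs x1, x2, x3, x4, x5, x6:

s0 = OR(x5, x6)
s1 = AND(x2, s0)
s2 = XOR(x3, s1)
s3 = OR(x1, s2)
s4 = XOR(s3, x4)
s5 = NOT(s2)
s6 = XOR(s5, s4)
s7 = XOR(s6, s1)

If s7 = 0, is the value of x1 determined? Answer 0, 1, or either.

either

Both values of x1 occur among assignments with s7 = 0:
  x1=0: x1=0, x2=0, x3=0, x4=1, x5=0, x6=0
  x1=1: x1=1, x2=0, x3=0, x4=0, x5=0, x6=0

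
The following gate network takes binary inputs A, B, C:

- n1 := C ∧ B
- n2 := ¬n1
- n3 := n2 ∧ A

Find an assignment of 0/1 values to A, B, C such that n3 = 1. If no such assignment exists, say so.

n3 = n2 ∧ A must be 1, so both n2 = 1 and A = 1.
Check with A=1, B=1, C=0:
n1 = C ∧ B = 0 ∧ 1 = 0
n2 = ¬n1 = ¬0 = 1
n3 = n2 ∧ A = 1 ∧ 1 = 1
So n3 = 1 as required.

A=1, B=1, C=0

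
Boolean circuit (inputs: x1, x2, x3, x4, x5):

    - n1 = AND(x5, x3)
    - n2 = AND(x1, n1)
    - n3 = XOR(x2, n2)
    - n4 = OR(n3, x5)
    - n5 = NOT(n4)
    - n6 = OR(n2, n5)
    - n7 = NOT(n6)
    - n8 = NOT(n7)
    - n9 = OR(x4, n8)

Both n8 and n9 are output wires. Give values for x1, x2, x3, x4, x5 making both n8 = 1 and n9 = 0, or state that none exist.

Across all 32 input combinations, none give both n8 = 1 and n9 = 0.

no solution exists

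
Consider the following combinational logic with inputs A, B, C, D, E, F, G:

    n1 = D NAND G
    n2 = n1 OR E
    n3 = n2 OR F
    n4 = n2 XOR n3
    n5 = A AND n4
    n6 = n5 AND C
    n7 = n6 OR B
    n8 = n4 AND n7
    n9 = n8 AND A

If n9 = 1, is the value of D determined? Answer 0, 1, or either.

n9 = n8 AND A must be 1, so both n8 = 1 and A = 1.
Every assignment with n9 = 1 has D = 1; there are 3 such assignment(s).
  A=1, B=0, C=1, D=1, E=0, F=1, G=1
  A=1, B=1, C=0, D=1, E=0, F=1, G=1
  A=1, B=1, C=1, D=1, E=0, F=1, G=1

1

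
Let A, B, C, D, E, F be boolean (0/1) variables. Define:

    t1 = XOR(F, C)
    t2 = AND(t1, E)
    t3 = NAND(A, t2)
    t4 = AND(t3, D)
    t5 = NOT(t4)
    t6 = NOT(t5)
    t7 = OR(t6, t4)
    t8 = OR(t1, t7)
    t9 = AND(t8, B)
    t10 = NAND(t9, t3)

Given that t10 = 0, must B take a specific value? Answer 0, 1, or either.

1

t10 = NAND(t9, t3) must be 0, so both t9 = 1 and t3 = 1.
t9 = AND(t8, B) must be 1, so both t8 = 1 and B = 1.
t3 = NAND(A, t2) must be 1, so at least one of A, t2 is 0.
Every assignment with t10 = 0 has B = 1; there are 20 such assignment(s).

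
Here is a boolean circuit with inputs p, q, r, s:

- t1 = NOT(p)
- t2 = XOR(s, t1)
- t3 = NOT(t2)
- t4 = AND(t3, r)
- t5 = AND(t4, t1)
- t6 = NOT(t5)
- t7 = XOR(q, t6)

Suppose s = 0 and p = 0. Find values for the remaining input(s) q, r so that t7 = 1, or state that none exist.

q=0 r=1

t7 = XOR(q, t6) must be 1, so q and t6 differ.
Check with s = 0 and p = 0 and q=0, r=1:
t1 = NOT(p) = NOT 0 = 1
t2 = XOR(s, t1) = XOR(0, 1) = 1
t3 = NOT(t2) = NOT 1 = 0
t4 = AND(t3, r) = AND(0, 1) = 0
t5 = AND(t4, t1) = AND(0, 1) = 0
t6 = NOT(t5) = NOT 0 = 1
t7 = XOR(q, t6) = XOR(0, 1) = 1
So t7 = 1.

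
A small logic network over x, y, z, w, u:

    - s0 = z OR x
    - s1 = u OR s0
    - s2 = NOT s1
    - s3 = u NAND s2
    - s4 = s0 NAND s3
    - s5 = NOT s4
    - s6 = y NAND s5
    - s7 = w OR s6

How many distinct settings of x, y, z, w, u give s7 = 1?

s7 = w OR s6 must be 1, so at least one of w, s6 is 1.
Enumerating the 32 input combinations, 26 give s7 = 1 and 6 give s7 = 0.

26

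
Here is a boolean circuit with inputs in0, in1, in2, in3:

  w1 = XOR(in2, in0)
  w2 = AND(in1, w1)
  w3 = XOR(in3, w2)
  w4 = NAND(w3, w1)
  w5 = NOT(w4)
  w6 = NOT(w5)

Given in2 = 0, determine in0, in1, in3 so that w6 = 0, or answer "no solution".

in0=1, in1=1, in3=0

Check with in2 = 0 and in0=1, in1=1, in3=0:
w1 = XOR(in2, in0) = XOR(0, 1) = 1
w2 = AND(in1, w1) = AND(1, 1) = 1
w3 = XOR(in3, w2) = XOR(0, 1) = 1
w4 = NAND(w3, w1) = NAND(1, 1) = 0
w5 = NOT(w4) = NOT 0 = 1
w6 = NOT(w5) = NOT 1 = 0
So w6 = 0.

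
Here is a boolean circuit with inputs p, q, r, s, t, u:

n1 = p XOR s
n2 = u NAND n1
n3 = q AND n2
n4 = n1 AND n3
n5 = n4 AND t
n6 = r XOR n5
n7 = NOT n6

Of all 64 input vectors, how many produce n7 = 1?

32

n7 = NOT n6 must be 1, so n6 = 0.
n6 = r XOR n5 must be 0, so r and n5 are equal.
Enumerating the 64 input combinations, 32 give n7 = 1 and 32 give n7 = 0.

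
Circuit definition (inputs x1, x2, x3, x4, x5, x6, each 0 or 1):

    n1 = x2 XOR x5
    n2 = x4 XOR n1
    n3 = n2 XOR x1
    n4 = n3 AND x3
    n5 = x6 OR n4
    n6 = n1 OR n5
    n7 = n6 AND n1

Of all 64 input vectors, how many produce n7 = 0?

32

n7 = n6 AND n1 must be 0, so at least one of n6, n1 is 0.
Enumerating the 64 input combinations, 32 give n7 = 0 and 32 give n7 = 1.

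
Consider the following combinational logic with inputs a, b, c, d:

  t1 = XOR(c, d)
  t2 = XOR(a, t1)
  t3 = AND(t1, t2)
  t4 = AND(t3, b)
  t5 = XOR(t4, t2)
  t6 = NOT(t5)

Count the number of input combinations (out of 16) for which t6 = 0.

t6 = NOT(t5) must be 0, so t5 = 1.
t5 = XOR(t4, t2) must be 1, so t4 and t2 differ.
Satisfying assignments:
  a=0, b=0, c=0, d=1
  a=0, b=0, c=1, d=0
  a=1, b=0, c=0, d=0
  a=1, b=0, c=1, d=1
  a=1, b=1, c=0, d=0
  a=1, b=1, c=1, d=1

6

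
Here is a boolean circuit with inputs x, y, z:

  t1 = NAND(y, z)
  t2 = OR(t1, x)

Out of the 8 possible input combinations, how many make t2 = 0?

t2 = OR(t1, x) must be 0, so both t1 = 0 and x = 0.
Enumerating the 8 input combinations, 1 give t2 = 0 and 7 give t2 = 1.

1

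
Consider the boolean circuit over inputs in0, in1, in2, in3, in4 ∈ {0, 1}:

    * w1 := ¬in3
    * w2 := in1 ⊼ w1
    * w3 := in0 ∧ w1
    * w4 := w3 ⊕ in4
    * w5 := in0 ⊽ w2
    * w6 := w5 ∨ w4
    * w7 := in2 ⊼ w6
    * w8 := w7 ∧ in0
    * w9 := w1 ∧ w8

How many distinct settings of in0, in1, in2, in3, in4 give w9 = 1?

w9 = w1 ∧ w8 must be 1, so both w1 = 1 and w8 = 1.
w1 = ¬in3 must be 1, so in3 = 0.
w8 = w7 ∧ in0 must be 1, so both w7 = 1 and in0 = 1.
Satisfying assignments:
  in0=1, in1=0, in2=0, in3=0, in4=0
  in0=1, in1=0, in2=0, in3=0, in4=1
  in0=1, in1=0, in2=1, in3=0, in4=1
  in0=1, in1=1, in2=0, in3=0, in4=0
  in0=1, in1=1, in2=0, in3=0, in4=1
  in0=1, in1=1, in2=1, in3=0, in4=1

6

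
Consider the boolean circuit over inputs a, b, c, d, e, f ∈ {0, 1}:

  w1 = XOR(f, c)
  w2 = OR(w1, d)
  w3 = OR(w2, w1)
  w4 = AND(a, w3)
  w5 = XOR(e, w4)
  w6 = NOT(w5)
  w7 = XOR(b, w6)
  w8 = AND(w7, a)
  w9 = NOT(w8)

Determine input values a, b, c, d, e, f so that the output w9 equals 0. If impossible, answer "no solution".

a=1 b=0 c=1 d=1 e=1 f=1

w9 = NOT(w8) must be 0, so w8 = 1.
w8 = AND(w7, a) must be 1, so both w7 = 1 and a = 1.
Check with a=1 b=0 c=1 d=1 e=1 f=1:
w1 = XOR(f, c) = XOR(1, 1) = 0
w2 = OR(w1, d) = OR(0, 1) = 1
w3 = OR(w2, w1) = OR(1, 0) = 1
w4 = AND(a, w3) = AND(1, 1) = 1
w5 = XOR(e, w4) = XOR(1, 1) = 0
w6 = NOT(w5) = NOT 0 = 1
w7 = XOR(b, w6) = XOR(0, 1) = 1
w8 = AND(w7, a) = AND(1, 1) = 1
w9 = NOT(w8) = NOT 1 = 0
So w9 = 0 as required.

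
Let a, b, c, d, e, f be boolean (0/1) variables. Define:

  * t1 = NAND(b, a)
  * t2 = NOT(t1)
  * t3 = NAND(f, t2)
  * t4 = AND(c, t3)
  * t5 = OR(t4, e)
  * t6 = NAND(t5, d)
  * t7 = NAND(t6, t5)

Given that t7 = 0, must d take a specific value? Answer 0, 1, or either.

0

t7 = NAND(t6, t5) must be 0, so both t6 = 1 and t5 = 1.
t6 = NAND(t5, d) must be 1, so at least one of t5, d is 0.
t5 = OR(t4, e) must be 1, so at least one of t4, e is 1.
Every assignment with t7 = 0 has d = 0; there are 23 such assignment(s).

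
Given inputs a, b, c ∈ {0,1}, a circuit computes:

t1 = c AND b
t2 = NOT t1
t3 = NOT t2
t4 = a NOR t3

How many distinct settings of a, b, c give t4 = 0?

5

t4 = a NOR t3 must be 0, so at least one of a, t3 is 1.
Satisfying assignments:
  a=0, b=1, c=1
  a=1, b=0, c=0
  a=1, b=0, c=1
  a=1, b=1, c=0
  a=1, b=1, c=1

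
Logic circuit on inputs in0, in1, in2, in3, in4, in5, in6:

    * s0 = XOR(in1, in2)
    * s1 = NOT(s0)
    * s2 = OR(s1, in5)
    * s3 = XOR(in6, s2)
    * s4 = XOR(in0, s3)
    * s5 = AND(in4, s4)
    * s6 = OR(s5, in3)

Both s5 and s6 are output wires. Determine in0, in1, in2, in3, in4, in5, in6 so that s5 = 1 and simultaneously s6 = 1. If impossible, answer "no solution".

in0=1, in1=0, in2=1, in3=0, in4=1, in5=0, in6=0

Check with in0=1, in1=0, in2=1, in3=0, in4=1, in5=0, in6=0:
s0 = XOR(in1, in2) = XOR(0, 1) = 1
s1 = NOT(s0) = NOT 1 = 0
s2 = OR(s1, in5) = OR(0, 0) = 0
s3 = XOR(in6, s2) = XOR(0, 0) = 0
s4 = XOR(in0, s3) = XOR(1, 0) = 1
s5 = AND(in4, s4) = AND(1, 1) = 1
s6 = OR(s5, in3) = OR(1, 0) = 1
So s5 = 1 and s6 = 1.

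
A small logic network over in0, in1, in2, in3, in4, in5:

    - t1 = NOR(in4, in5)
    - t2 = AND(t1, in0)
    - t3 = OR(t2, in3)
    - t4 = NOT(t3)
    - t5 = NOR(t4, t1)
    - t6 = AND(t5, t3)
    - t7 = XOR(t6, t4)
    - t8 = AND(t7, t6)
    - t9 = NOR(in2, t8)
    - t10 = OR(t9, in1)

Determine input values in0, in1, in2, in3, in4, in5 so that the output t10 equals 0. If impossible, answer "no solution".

t10 = OR(t9, in1) must be 0, so both t9 = 0 and in1 = 0.
Check with in0=0, in1=0, in2=1, in3=0, in4=0, in5=0:
t1 = NOR(in4, in5) = NOR(0, 0) = 1
t2 = AND(t1, in0) = AND(1, 0) = 0
t3 = OR(t2, in3) = OR(0, 0) = 0
t4 = NOT(t3) = NOT 0 = 1
t5 = NOR(t4, t1) = NOR(1, 1) = 0
t6 = AND(t5, t3) = AND(0, 0) = 0
t7 = XOR(t6, t4) = XOR(0, 1) = 1
t8 = AND(t7, t6) = AND(1, 0) = 0
t9 = NOR(in2, t8) = NOR(1, 0) = 0
t10 = OR(t9, in1) = OR(0, 0) = 0
So t10 = 0 as required.

in0=0, in1=0, in2=1, in3=0, in4=0, in5=0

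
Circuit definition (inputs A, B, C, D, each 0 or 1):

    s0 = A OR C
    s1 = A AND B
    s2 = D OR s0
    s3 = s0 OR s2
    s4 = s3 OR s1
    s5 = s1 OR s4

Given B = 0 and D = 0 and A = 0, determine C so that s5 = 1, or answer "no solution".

s5 = s1 OR s4 must be 1, so at least one of s1, s4 is 1.
Check with B = 0 and D = 0 and A = 0 and C=1:
s0 = A OR C = 0 OR 1 = 1
s1 = A AND B = 0 AND 0 = 0
s2 = D OR s0 = 0 OR 1 = 1
s3 = s0 OR s2 = 1 OR 1 = 1
s4 = s3 OR s1 = 1 OR 0 = 1
s5 = s1 OR s4 = 0 OR 1 = 1
So s5 = 1.

C=1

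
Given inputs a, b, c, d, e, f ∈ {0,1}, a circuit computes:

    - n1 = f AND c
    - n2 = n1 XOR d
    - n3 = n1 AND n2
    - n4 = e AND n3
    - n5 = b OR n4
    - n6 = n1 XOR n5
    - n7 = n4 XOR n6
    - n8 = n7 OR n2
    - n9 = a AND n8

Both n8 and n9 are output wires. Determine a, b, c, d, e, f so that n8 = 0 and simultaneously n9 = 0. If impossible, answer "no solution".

Check with a=0 b=1 c=1 d=1 e=1 f=1:
n1 = f AND c = 1 AND 1 = 1
n2 = n1 XOR d = 1 XOR 1 = 0
n3 = n1 AND n2 = 1 AND 0 = 0
n4 = e AND n3 = 1 AND 0 = 0
n5 = b OR n4 = 1 OR 0 = 1
n6 = n1 XOR n5 = 1 XOR 1 = 0
n7 = n4 XOR n6 = 0 XOR 0 = 0
n8 = n7 OR n2 = 0 OR 0 = 0
n9 = a AND n8 = 0 AND 0 = 0
So n8 = 0 and n9 = 0.

a=0 b=1 c=1 d=1 e=1 f=1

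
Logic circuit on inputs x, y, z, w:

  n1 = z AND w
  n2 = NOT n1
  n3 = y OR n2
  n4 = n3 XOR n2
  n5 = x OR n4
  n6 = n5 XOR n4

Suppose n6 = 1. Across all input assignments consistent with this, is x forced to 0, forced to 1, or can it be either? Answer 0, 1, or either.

n6 = n5 XOR n4 must be 1, so n5 and n4 differ.
Every assignment with n6 = 1 has x = 1; there are 7 such assignment(s).

1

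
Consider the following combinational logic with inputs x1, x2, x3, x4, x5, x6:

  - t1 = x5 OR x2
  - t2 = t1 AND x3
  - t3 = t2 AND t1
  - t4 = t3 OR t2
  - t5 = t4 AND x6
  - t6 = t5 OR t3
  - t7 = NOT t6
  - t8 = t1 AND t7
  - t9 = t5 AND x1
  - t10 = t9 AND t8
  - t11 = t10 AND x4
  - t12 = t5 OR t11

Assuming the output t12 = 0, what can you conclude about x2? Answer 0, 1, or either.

Both values of x2 occur among assignments with t12 = 0:
  x2=0: x1=0, x2=0, x3=0, x4=0, x5=0, x6=0
  x2=1: x1=0, x2=1, x3=0, x4=0, x5=0, x6=0

either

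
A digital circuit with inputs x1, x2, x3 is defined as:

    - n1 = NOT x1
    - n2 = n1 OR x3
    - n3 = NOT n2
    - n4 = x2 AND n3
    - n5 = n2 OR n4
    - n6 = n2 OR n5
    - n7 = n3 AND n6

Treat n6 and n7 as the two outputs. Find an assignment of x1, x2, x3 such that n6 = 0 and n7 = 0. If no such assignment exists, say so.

Check with x1=1 x2=0 x3=0:
n1 = NOT x1 = NOT 1 = 0
n2 = n1 OR x3 = 0 OR 0 = 0
n3 = NOT n2 = NOT 0 = 1
n4 = x2 AND n3 = 0 AND 1 = 0
n5 = n2 OR n4 = 0 OR 0 = 0
n6 = n2 OR n5 = 0 OR 0 = 0
n7 = n3 AND n6 = 1 AND 0 = 0
So n6 = 0 and n7 = 0.

x1=1 x2=0 x3=0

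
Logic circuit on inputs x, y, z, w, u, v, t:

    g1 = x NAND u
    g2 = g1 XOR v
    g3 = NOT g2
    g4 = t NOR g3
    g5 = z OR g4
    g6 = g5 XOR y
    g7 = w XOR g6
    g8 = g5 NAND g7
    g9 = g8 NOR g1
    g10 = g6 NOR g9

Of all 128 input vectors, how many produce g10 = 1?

g10 = g6 NOR g9 must be 1, so both g6 = 0 and g9 = 0.
g6 = g5 XOR y must be 0, so g5 and y are equal.
g9 = g8 NOR g1 must be 0, so at least one of g8, g1 is 1.
Enumerating the 128 input combinations, 59 give g10 = 1 and 69 give g10 = 0.

59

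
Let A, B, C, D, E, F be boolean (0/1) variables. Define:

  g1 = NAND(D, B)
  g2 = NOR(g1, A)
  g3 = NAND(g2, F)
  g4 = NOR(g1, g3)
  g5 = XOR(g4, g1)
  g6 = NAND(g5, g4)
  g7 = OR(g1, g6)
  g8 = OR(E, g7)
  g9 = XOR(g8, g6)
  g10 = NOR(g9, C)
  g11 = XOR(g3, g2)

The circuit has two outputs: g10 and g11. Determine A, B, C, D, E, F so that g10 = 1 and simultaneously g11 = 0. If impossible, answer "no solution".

Check with A=0, B=1, C=0, D=1, E=0, F=0:
g1 = NAND(D, B) = NAND(1, 1) = 0
g2 = NOR(g1, A) = NOR(0, 0) = 1
g3 = NAND(g2, F) = NAND(1, 0) = 1
g4 = NOR(g1, g3) = NOR(0, 1) = 0
g5 = XOR(g4, g1) = XOR(0, 0) = 0
g6 = NAND(g5, g4) = NAND(0, 0) = 1
g7 = OR(g1, g6) = OR(0, 1) = 1
g8 = OR(E, g7) = OR(0, 1) = 1
g9 = XOR(g8, g6) = XOR(1, 1) = 0
g10 = NOR(g9, C) = NOR(0, 0) = 1
g11 = XOR(g3, g2) = XOR(1, 1) = 0
So g10 = 1 and g11 = 0.

A=0, B=1, C=0, D=1, E=0, F=0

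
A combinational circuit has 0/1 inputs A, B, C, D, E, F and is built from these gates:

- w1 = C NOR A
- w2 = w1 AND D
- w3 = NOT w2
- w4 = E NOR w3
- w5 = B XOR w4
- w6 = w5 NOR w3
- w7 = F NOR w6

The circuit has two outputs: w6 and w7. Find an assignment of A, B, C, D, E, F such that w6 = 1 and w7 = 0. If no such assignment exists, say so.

A=0, B=0, C=0, D=1, E=1, F=0

Check with A=0, B=0, C=0, D=1, E=1, F=0:
w1 = C NOR A = 0 NOR 0 = 1
w2 = w1 AND D = 1 AND 1 = 1
w3 = NOT w2 = NOT 1 = 0
w4 = E NOR w3 = 1 NOR 0 = 0
w5 = B XOR w4 = 0 XOR 0 = 0
w6 = w5 NOR w3 = 0 NOR 0 = 1
w7 = F NOR w6 = 0 NOR 1 = 0
So w6 = 1 and w7 = 0.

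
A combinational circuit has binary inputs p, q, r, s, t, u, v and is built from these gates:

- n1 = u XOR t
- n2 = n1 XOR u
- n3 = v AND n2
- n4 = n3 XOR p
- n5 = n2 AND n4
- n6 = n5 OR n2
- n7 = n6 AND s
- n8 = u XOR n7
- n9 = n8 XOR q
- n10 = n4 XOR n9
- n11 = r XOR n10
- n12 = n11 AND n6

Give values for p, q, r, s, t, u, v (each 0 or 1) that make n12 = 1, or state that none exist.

n12 = n11 AND n6 must be 1, so both n11 = 1 and n6 = 1.
Check with p=1, q=0, r=1, s=0, t=1, u=0, v=1:
n1 = u XOR t = 0 XOR 1 = 1
n2 = n1 XOR u = 1 XOR 0 = 1
n3 = v AND n2 = 1 AND 1 = 1
n4 = n3 XOR p = 1 XOR 1 = 0
n5 = n2 AND n4 = 1 AND 0 = 0
n6 = n5 OR n2 = 0 OR 1 = 1
n7 = n6 AND s = 1 AND 0 = 0
n8 = u XOR n7 = 0 XOR 0 = 0
n9 = n8 XOR q = 0 XOR 0 = 0
n10 = n4 XOR n9 = 0 XOR 0 = 0
n11 = r XOR n10 = 1 XOR 0 = 1
n12 = n11 AND n6 = 1 AND 1 = 1
So n12 = 1 as required.

p=1, q=0, r=1, s=0, t=1, u=0, v=1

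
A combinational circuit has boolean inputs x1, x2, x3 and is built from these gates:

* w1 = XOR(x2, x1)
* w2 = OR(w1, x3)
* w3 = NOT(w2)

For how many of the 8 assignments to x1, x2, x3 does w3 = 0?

w3 = NOT(w2) must be 0, so w2 = 1.
w2 = OR(w1, x3) must be 1, so at least one of w1, x3 is 1.
Satisfying assignments:
  x1=0, x2=0, x3=1
  x1=0, x2=1, x3=0
  x1=0, x2=1, x3=1
  x1=1, x2=0, x3=0
  x1=1, x2=0, x3=1
  x1=1, x2=1, x3=1

6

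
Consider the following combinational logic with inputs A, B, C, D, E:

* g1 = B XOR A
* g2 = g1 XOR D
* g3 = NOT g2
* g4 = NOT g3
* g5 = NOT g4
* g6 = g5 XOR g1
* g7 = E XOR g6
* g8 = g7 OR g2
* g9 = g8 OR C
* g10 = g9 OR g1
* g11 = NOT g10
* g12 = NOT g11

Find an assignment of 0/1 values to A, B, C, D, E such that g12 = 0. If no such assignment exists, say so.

g12 = NOT g11 must be 0, so g11 = 1.
Check with A=1, B=1, C=0, D=0, E=1:
g1 = B XOR A = 1 XOR 1 = 0
g2 = g1 XOR D = 0 XOR 0 = 0
g3 = NOT g2 = NOT 0 = 1
g4 = NOT g3 = NOT 1 = 0
g5 = NOT g4 = NOT 0 = 1
g6 = g5 XOR g1 = 1 XOR 0 = 1
g7 = E XOR g6 = 1 XOR 1 = 0
g8 = g7 OR g2 = 0 OR 0 = 0
g9 = g8 OR C = 0 OR 0 = 0
g10 = g9 OR g1 = 0 OR 0 = 0
g11 = NOT g10 = NOT 0 = 1
g12 = NOT g11 = NOT 1 = 0
So g12 = 0 as required.

A=1, B=1, C=0, D=0, E=1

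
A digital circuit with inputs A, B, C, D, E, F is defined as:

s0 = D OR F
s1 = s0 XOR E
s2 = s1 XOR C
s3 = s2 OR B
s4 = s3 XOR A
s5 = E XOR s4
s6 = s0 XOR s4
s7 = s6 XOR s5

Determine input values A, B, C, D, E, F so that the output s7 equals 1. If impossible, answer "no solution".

A=1, B=1, C=0, D=1, E=0, F=1

s7 = s6 XOR s5 must be 1, so s6 and s5 differ.
Check with A=1, B=1, C=0, D=1, E=0, F=1:
s0 = D OR F = 1 OR 1 = 1
s1 = s0 XOR E = 1 XOR 0 = 1
s2 = s1 XOR C = 1 XOR 0 = 1
s3 = s2 OR B = 1 OR 1 = 1
s4 = s3 XOR A = 1 XOR 1 = 0
s5 = E XOR s4 = 0 XOR 0 = 0
s6 = s0 XOR s4 = 1 XOR 0 = 1
s7 = s6 XOR s5 = 1 XOR 0 = 1
So s7 = 1 as required.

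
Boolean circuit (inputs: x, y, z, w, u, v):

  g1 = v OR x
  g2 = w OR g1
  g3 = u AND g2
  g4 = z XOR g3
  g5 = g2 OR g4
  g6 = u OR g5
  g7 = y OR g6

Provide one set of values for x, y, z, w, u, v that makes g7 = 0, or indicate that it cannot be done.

Check with x=0 y=0 z=0 w=0 u=0 v=0:
g1 = v OR x = 0 OR 0 = 0
g2 = w OR g1 = 0 OR 0 = 0
g3 = u AND g2 = 0 AND 0 = 0
g4 = z XOR g3 = 0 XOR 0 = 0
g5 = g2 OR g4 = 0 OR 0 = 0
g6 = u OR g5 = 0 OR 0 = 0
g7 = y OR g6 = 0 OR 0 = 0
So g7 = 0 as required.

x=0 y=0 z=0 w=0 u=0 v=0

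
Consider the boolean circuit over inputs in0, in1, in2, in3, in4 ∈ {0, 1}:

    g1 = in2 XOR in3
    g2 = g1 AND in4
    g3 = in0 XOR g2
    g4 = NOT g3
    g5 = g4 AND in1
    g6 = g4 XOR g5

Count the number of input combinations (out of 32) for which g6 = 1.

g6 = g4 XOR g5 must be 1, so g4 and g5 differ.
Enumerating the 32 input combinations, 8 give g6 = 1 and 24 give g6 = 0.

8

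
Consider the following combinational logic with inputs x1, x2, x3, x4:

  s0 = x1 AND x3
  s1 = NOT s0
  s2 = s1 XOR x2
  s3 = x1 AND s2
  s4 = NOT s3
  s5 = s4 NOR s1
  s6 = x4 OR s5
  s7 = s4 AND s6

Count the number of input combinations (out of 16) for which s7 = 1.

6

s7 = s4 AND s6 must be 1, so both s4 = 1 and s6 = 1.
s4 = NOT s3 must be 1, so s3 = 0.
s6 = x4 OR s5 must be 1, so at least one of x4, s5 is 1.
Enumerating the 16 input combinations, 6 give s7 = 1 and 10 give s7 = 0.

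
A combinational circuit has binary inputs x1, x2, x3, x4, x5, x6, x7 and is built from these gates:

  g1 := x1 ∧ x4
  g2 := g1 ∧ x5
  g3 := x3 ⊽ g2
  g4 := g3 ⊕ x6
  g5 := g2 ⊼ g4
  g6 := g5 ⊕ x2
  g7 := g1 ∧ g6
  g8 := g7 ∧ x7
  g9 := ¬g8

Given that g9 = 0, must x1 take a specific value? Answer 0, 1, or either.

1

g9 = ¬g8 must be 0, so g8 = 1.
Every assignment with g9 = 0 has x1 = 1; there are 8 such assignment(s).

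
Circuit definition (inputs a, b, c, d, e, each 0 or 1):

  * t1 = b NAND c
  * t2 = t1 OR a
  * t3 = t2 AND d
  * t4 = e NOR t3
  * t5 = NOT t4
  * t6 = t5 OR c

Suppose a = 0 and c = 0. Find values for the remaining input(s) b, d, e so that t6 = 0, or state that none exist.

b=1 d=0 e=0

Check with a = 0 and c = 0 and b=1, d=0, e=0:
t1 = b NAND c = 1 NAND 0 = 1
t2 = t1 OR a = 1 OR 0 = 1
t3 = t2 AND d = 1 AND 0 = 0
t4 = e NOR t3 = 0 NOR 0 = 1
t5 = NOT t4 = NOT 1 = 0
t6 = t5 OR c = 0 OR 0 = 0
So t6 = 0.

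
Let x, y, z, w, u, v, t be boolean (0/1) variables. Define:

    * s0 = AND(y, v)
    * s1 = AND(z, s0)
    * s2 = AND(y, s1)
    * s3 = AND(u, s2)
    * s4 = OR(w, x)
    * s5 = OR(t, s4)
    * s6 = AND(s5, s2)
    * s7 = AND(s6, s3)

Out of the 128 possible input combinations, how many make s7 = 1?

s7 = AND(s6, s3) must be 1, so both s6 = 1 and s3 = 1.
s6 = AND(s5, s2) must be 1, so both s5 = 1 and s2 = 1.
s3 = AND(u, s2) must be 1, so both u = 1 and s2 = 1.
Enumerating the 128 input combinations, 7 give s7 = 1 and 121 give s7 = 0.

7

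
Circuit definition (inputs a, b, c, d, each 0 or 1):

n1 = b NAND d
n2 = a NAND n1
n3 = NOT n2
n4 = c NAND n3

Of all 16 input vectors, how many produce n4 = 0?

n4 = c NAND n3 must be 0, so both c = 1 and n3 = 1.
Satisfying assignments:
  a=1, b=0, c=1, d=0
  a=1, b=0, c=1, d=1
  a=1, b=1, c=1, d=0

3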